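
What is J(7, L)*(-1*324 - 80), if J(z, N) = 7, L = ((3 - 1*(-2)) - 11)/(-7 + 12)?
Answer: -2828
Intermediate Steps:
L = -6/5 (L = ((3 + 2) - 11)/5 = (5 - 11)*(⅕) = -6*⅕ = -6/5 ≈ -1.2000)
J(7, L)*(-1*324 - 80) = 7*(-1*324 - 80) = 7*(-324 - 80) = 7*(-404) = -2828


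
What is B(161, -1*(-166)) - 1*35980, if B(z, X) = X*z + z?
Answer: -9093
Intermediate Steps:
B(z, X) = z + X*z
B(161, -1*(-166)) - 1*35980 = 161*(1 - 1*(-166)) - 1*35980 = 161*(1 + 166) - 35980 = 161*167 - 35980 = 26887 - 35980 = -9093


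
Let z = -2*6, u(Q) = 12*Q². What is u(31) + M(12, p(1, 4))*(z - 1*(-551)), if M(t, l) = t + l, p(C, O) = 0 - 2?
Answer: 16922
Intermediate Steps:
p(C, O) = -2
z = -12
M(t, l) = l + t
u(31) + M(12, p(1, 4))*(z - 1*(-551)) = 12*31² + (-2 + 12)*(-12 - 1*(-551)) = 12*961 + 10*(-12 + 551) = 11532 + 10*539 = 11532 + 5390 = 16922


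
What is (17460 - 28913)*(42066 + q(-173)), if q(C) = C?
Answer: -479800529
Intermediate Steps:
(17460 - 28913)*(42066 + q(-173)) = (17460 - 28913)*(42066 - 173) = -11453*41893 = -479800529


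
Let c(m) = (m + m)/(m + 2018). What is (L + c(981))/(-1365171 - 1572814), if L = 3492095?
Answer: -10472794867/8811017015 ≈ -1.1886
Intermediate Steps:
c(m) = 2*m/(2018 + m) (c(m) = (2*m)/(2018 + m) = 2*m/(2018 + m))
(L + c(981))/(-1365171 - 1572814) = (3492095 + 2*981/(2018 + 981))/(-1365171 - 1572814) = (3492095 + 2*981/2999)/(-2937985) = (3492095 + 2*981*(1/2999))*(-1/2937985) = (3492095 + 1962/2999)*(-1/2937985) = (10472794867/2999)*(-1/2937985) = -10472794867/8811017015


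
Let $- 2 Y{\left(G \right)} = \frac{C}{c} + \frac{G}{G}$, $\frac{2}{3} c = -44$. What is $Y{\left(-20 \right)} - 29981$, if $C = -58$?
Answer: $- \frac{989404}{33} \approx -29982.0$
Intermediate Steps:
$c = -66$ ($c = \frac{3}{2} \left(-44\right) = -66$)
$Y{\left(G \right)} = - \frac{31}{33}$ ($Y{\left(G \right)} = - \frac{- \frac{58}{-66} + \frac{G}{G}}{2} = - \frac{\left(-58\right) \left(- \frac{1}{66}\right) + 1}{2} = - \frac{\frac{29}{33} + 1}{2} = \left(- \frac{1}{2}\right) \frac{62}{33} = - \frac{31}{33}$)
$Y{\left(-20 \right)} - 29981 = - \frac{31}{33} - 29981 = - \frac{989404}{33}$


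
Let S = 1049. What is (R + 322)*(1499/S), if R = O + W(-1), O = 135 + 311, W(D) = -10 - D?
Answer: 1137741/1049 ≈ 1084.6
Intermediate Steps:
O = 446
R = 437 (R = 446 + (-10 - 1*(-1)) = 446 + (-10 + 1) = 446 - 9 = 437)
(R + 322)*(1499/S) = (437 + 322)*(1499/1049) = 759*(1499*(1/1049)) = 759*(1499/1049) = 1137741/1049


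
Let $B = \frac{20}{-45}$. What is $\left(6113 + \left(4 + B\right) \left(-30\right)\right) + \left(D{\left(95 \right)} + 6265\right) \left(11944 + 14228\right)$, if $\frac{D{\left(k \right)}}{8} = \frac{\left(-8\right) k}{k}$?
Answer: $\frac{486895735}{3} \approx 1.623 \cdot 10^{8}$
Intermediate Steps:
$B = - \frac{4}{9}$ ($B = 20 \left(- \frac{1}{45}\right) = - \frac{4}{9} \approx -0.44444$)
$D{\left(k \right)} = -64$ ($D{\left(k \right)} = 8 \frac{\left(-8\right) k}{k} = 8 \left(-8\right) = -64$)
$\left(6113 + \left(4 + B\right) \left(-30\right)\right) + \left(D{\left(95 \right)} + 6265\right) \left(11944 + 14228\right) = \left(6113 + \left(4 - \frac{4}{9}\right) \left(-30\right)\right) + \left(-64 + 6265\right) \left(11944 + 14228\right) = \left(6113 + \frac{32}{9} \left(-30\right)\right) + 6201 \cdot 26172 = \left(6113 - \frac{320}{3}\right) + 162292572 = \frac{18019}{3} + 162292572 = \frac{486895735}{3}$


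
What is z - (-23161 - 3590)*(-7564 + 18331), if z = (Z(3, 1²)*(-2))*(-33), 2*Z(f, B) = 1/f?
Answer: 288028028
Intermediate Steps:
Z(f, B) = 1/(2*f)
z = 11 (z = (((½)/3)*(-2))*(-33) = (((½)*(⅓))*(-2))*(-33) = ((⅙)*(-2))*(-33) = -⅓*(-33) = 11)
z - (-23161 - 3590)*(-7564 + 18331) = 11 - (-23161 - 3590)*(-7564 + 18331) = 11 - (-26751)*10767 = 11 - 1*(-288028017) = 11 + 288028017 = 288028028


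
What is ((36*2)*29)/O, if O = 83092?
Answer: 522/20773 ≈ 0.025129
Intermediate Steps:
((36*2)*29)/O = ((36*2)*29)/83092 = (72*29)*(1/83092) = 2088*(1/83092) = 522/20773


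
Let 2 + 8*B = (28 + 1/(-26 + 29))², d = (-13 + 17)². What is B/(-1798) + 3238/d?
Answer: 26191451/129456 ≈ 202.32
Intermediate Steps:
d = 16 (d = 4² = 16)
B = 7207/72 (B = -¼ + (28 + 1/(-26 + 29))²/8 = -¼ + (28 + 1/3)²/8 = -¼ + (28 + ⅓)²/8 = -¼ + (85/3)²/8 = -¼ + (⅛)*(7225/9) = -¼ + 7225/72 = 7207/72 ≈ 100.10)
B/(-1798) + 3238/d = (7207/72)/(-1798) + 3238/16 = (7207/72)*(-1/1798) + 3238*(1/16) = -7207/129456 + 1619/8 = 26191451/129456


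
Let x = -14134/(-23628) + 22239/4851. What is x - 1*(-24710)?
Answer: 2043896171/82698 ≈ 24715.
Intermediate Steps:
x = 428591/82698 (x = -14134*(-1/23628) + 22239*(1/4851) = 7067/11814 + 353/77 = 428591/82698 ≈ 5.1826)
x - 1*(-24710) = 428591/82698 - 1*(-24710) = 428591/82698 + 24710 = 2043896171/82698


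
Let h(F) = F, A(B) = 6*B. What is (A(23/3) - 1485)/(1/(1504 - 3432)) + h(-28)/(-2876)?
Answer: 1994787855/719 ≈ 2.7744e+6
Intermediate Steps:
(A(23/3) - 1485)/(1/(1504 - 3432)) + h(-28)/(-2876) = (6*(23/3) - 1485)/(1/(1504 - 3432)) - 28/(-2876) = (6*(23*(⅓)) - 1485)/(1/(-1928)) - 28*(-1/2876) = (6*(23/3) - 1485)/(-1/1928) + 7/719 = (46 - 1485)*(-1928) + 7/719 = -1439*(-1928) + 7/719 = 2774392 + 7/719 = 1994787855/719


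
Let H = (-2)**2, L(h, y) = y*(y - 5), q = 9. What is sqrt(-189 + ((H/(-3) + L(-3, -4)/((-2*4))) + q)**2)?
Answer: I*sqrt(6443)/6 ≈ 13.378*I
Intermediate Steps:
L(h, y) = y*(-5 + y)
H = 4
sqrt(-189 + ((H/(-3) + L(-3, -4)/((-2*4))) + q)**2) = sqrt(-189 + ((4/(-3) + (-4*(-5 - 4))/((-2*4))) + 9)**2) = sqrt(-189 + ((4*(-1/3) - 4*(-9)/(-8)) + 9)**2) = sqrt(-189 + ((-4/3 + 36*(-1/8)) + 9)**2) = sqrt(-189 + ((-4/3 - 9/2) + 9)**2) = sqrt(-189 + (-35/6 + 9)**2) = sqrt(-189 + (19/6)**2) = sqrt(-189 + 361/36) = sqrt(-6443/36) = I*sqrt(6443)/6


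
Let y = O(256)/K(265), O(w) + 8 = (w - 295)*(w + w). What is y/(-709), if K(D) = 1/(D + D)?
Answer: 10587280/709 ≈ 14933.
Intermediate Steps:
K(D) = 1/(2*D)
O(w) = -8 + 2*w*(-295 + w) (O(w) = -8 + (w - 295)*(w + w) = -8 + (-295 + w)*(2*w) = -8 + 2*w*(-295 + w))
y = -10587280 (y = (-8 - 590*256 + 2*256²)/(((½)/265)) = (-8 - 151040 + 2*65536)/(((½)*(1/265))) = (-8 - 151040 + 131072)/(1/530) = -19976*530 = -10587280)
y/(-709) = -10587280/(-709) = -10587280*(-1/709) = 10587280/709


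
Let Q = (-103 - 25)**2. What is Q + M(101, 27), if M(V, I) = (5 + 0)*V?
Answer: 16889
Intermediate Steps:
Q = 16384 (Q = (-128)**2 = 16384)
M(V, I) = 5*V
Q + M(101, 27) = 16384 + 5*101 = 16384 + 505 = 16889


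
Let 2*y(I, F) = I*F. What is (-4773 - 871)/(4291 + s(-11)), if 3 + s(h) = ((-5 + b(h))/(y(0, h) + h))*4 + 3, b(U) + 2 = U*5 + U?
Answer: -62084/47493 ≈ -1.3072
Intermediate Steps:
b(U) = -2 + 6*U (b(U) = -2 + (U*5 + U) = -2 + (5*U + U) = -2 + 6*U)
y(I, F) = F*I/2 (y(I, F) = (I*F)/2 = (F*I)/2 = F*I/2)
s(h) = 4*(-7 + 6*h)/h (s(h) = -3 + (((-5 + (-2 + 6*h))/((½)*h*0 + h))*4 + 3) = -3 + (((-7 + 6*h)/(0 + h))*4 + 3) = -3 + (((-7 + 6*h)/h)*4 + 3) = -3 + (4*(-7 + 6*h)/h + 3) = -3 + (3 + 4*(-7 + 6*h)/h) = 4*(-7 + 6*h)/h)
(-4773 - 871)/(4291 + s(-11)) = (-4773 - 871)/(4291 + (24 - 28/(-11))) = -5644/(4291 + (24 - 28*(-1/11))) = -5644/(4291 + (24 + 28/11)) = -5644/(4291 + 292/11) = -5644/47493/11 = -5644*11/47493 = -62084/47493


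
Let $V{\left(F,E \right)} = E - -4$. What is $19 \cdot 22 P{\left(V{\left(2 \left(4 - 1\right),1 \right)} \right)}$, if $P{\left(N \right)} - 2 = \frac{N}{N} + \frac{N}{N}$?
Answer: $1672$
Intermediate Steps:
$V{\left(F,E \right)} = 4 + E$ ($V{\left(F,E \right)} = E + 4 = 4 + E$)
$P{\left(N \right)} = 4$ ($P{\left(N \right)} = 2 + \left(\frac{N}{N} + \frac{N}{N}\right) = 2 + \left(1 + 1\right) = 2 + 2 = 4$)
$19 \cdot 22 P{\left(V{\left(2 \left(4 - 1\right),1 \right)} \right)} = 19 \cdot 22 \cdot 4 = 418 \cdot 4 = 1672$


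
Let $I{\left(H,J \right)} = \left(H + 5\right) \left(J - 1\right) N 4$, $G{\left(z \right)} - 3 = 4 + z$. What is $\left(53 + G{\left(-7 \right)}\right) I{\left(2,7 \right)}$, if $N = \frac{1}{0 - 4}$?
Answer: $-2226$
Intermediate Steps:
$G{\left(z \right)} = 7 + z$ ($G{\left(z \right)} = 3 + \left(4 + z\right) = 7 + z$)
$N = - \frac{1}{4}$ ($N = \frac{1}{-4} = - \frac{1}{4} \approx -0.25$)
$I{\left(H,J \right)} = - \left(-1 + J\right) \left(5 + H\right)$ ($I{\left(H,J \right)} = \left(H + 5\right) \left(J - 1\right) \left(- \frac{1}{4}\right) 4 = \left(5 + H\right) \left(-1 + J\right) \left(- \frac{1}{4}\right) 4 = \left(-1 + J\right) \left(5 + H\right) \left(- \frac{1}{4}\right) 4 = - \frac{\left(-1 + J\right) \left(5 + H\right)}{4} \cdot 4 = - \left(-1 + J\right) \left(5 + H\right)$)
$\left(53 + G{\left(-7 \right)}\right) I{\left(2,7 \right)} = \left(53 + \left(7 - 7\right)\right) \left(5 + 2 - 35 - 2 \cdot 7\right) = \left(53 + 0\right) \left(5 + 2 - 35 - 14\right) = 53 \left(-42\right) = -2226$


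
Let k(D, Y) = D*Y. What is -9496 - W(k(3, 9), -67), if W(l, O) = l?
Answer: -9523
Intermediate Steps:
-9496 - W(k(3, 9), -67) = -9496 - 3*9 = -9496 - 1*27 = -9496 - 27 = -9523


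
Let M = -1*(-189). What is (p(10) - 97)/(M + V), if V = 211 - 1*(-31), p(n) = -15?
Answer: -112/431 ≈ -0.25986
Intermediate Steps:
M = 189
V = 242 (V = 211 + 31 = 242)
(p(10) - 97)/(M + V) = (-15 - 97)/(189 + 242) = -112/431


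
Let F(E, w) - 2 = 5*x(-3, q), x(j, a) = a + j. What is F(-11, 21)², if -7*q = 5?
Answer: 13456/49 ≈ 274.61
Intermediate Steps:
q = -5/7 (q = -⅐*5 = -5/7 ≈ -0.71429)
F(E, w) = -116/7 (F(E, w) = 2 + 5*(-5/7 - 3) = 2 + 5*(-26/7) = 2 - 130/7 = -116/7)
F(-11, 21)² = (-116/7)² = 13456/49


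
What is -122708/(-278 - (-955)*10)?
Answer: -30677/2318 ≈ -13.234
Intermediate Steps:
-122708/(-278 - (-955)*10) = -122708/(-278 - 191*(-50)) = -122708/(-278 + 9550) = -122708/9272 = -122708*1/9272 = -30677/2318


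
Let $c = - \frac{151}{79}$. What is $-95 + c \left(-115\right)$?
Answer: $\frac{9860}{79} \approx 124.81$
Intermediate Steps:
$c = - \frac{151}{79}$ ($c = \left(-151\right) \frac{1}{79} = - \frac{151}{79} \approx -1.9114$)
$-95 + c \left(-115\right) = -95 - - \frac{17365}{79} = -95 + \frac{17365}{79} = \frac{9860}{79}$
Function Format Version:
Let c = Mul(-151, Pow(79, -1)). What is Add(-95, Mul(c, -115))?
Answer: Rational(9860, 79) ≈ 124.81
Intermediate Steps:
c = Rational(-151, 79) (c = Mul(-151, Rational(1, 79)) = Rational(-151, 79) ≈ -1.9114)
Add(-95, Mul(c, -115)) = Add(-95, Mul(Rational(-151, 79), -115)) = Add(-95, Rational(17365, 79)) = Rational(9860, 79)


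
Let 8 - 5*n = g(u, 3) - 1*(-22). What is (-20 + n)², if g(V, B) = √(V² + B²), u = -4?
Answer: 14161/25 ≈ 566.44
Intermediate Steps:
g(V, B) = √(B² + V²)
n = -19/5 (n = 8/5 - (√(3² + (-4)²) - 1*(-22))/5 = 8/5 - (√(9 + 16) + 22)/5 = 8/5 - (√25 + 22)/5 = 8/5 - (5 + 22)/5 = 8/5 - ⅕*27 = 8/5 - 27/5 = -19/5 ≈ -3.8000)
(-20 + n)² = (-20 - 19/5)² = (-119/5)² = 14161/25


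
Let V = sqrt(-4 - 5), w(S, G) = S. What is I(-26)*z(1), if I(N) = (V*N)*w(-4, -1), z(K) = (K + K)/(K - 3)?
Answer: -312*I ≈ -312.0*I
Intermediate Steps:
V = 3*I (V = sqrt(-9) = 3*I ≈ 3.0*I)
z(K) = 2*K/(-3 + K) (z(K) = (2*K)/(-3 + K) = 2*K/(-3 + K))
I(N) = -12*I*N (I(N) = ((3*I)*N)*(-4) = (3*I*N)*(-4) = -12*I*N)
I(-26)*z(1) = (-12*I*(-26))*(2*1/(-3 + 1)) = (312*I)*(2*1/(-2)) = (312*I)*(2*1*(-1/2)) = (312*I)*(-1) = -312*I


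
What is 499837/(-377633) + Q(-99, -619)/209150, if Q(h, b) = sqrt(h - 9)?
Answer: -499837/377633 + 3*I*sqrt(3)/104575 ≈ -1.3236 + 4.9688e-5*I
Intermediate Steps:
Q(h, b) = sqrt(-9 + h)
499837/(-377633) + Q(-99, -619)/209150 = 499837/(-377633) + sqrt(-9 - 99)/209150 = 499837*(-1/377633) + sqrt(-108)*(1/209150) = -499837/377633 + (6*I*sqrt(3))*(1/209150) = -499837/377633 + 3*I*sqrt(3)/104575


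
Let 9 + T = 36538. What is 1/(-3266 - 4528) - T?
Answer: -284707027/7794 ≈ -36529.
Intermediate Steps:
T = 36529 (T = -9 + 36538 = 36529)
1/(-3266 - 4528) - T = 1/(-3266 - 4528) - 1*36529 = 1/(-7794) - 36529 = -1/7794 - 36529 = -284707027/7794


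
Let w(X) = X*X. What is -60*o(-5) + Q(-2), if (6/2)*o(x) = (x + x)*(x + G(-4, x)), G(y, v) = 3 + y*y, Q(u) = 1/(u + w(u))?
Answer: 5601/2 ≈ 2800.5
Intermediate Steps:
w(X) = X**2
Q(u) = 1/(u + u**2)
G(y, v) = 3 + y**2
o(x) = 2*x*(19 + x)/3 (o(x) = ((x + x)*(x + (3 + (-4)**2)))/3 = ((2*x)*(x + (3 + 16)))/3 = ((2*x)*(x + 19))/3 = ((2*x)*(19 + x))/3 = (2*x*(19 + x))/3 = 2*x*(19 + x)/3)
-60*o(-5) + Q(-2) = -40*(-5)*(19 - 5) + 1/((-2)*(1 - 2)) = -40*(-5)*14 - 1/2/(-1) = -60*(-140/3) - 1/2*(-1) = 2800 + 1/2 = 5601/2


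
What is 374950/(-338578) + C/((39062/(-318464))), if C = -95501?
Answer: 2574342882235823/3306383459 ≈ 7.7860e+5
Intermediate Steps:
374950/(-338578) + C/((39062/(-318464))) = 374950/(-338578) - 95501/(39062/(-318464)) = 374950*(-1/338578) - 95501/(39062*(-1/318464)) = -187475/169289 - 95501/(-19531/159232) = -187475/169289 - 95501*(-159232/19531) = -187475/169289 + 15206815232/19531 = 2574342882235823/3306383459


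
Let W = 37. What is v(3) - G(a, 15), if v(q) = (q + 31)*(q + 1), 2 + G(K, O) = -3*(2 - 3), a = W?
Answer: 135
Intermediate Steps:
a = 37
G(K, O) = 1 (G(K, O) = -2 - 3*(2 - 3) = -2 - 3*(-1) = -2 + 3 = 1)
v(q) = (1 + q)*(31 + q) (v(q) = (31 + q)*(1 + q) = (1 + q)*(31 + q))
v(3) - G(a, 15) = (31 + 3² + 32*3) - 1*1 = (31 + 9 + 96) - 1 = 136 - 1 = 135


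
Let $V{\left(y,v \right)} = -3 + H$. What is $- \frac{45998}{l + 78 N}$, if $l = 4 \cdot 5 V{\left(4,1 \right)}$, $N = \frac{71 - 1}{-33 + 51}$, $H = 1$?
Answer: $- \frac{68997}{395} \approx -174.68$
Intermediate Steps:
$V{\left(y,v \right)} = -2$ ($V{\left(y,v \right)} = -3 + 1 = -2$)
$N = \frac{35}{9}$ ($N = \frac{70}{18} = 70 \cdot \frac{1}{18} = \frac{35}{9} \approx 3.8889$)
$l = -40$ ($l = 4 \cdot 5 \left(-2\right) = 20 \left(-2\right) = -40$)
$- \frac{45998}{l + 78 N} = - \frac{45998}{-40 + 78 \cdot \frac{35}{9}} = - \frac{45998}{-40 + \frac{910}{3}} = - \frac{45998}{\frac{790}{3}} = \left(-45998\right) \frac{3}{790} = - \frac{68997}{395}$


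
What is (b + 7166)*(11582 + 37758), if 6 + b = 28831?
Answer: 1775795940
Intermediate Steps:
b = 28825 (b = -6 + 28831 = 28825)
(b + 7166)*(11582 + 37758) = (28825 + 7166)*(11582 + 37758) = 35991*49340 = 1775795940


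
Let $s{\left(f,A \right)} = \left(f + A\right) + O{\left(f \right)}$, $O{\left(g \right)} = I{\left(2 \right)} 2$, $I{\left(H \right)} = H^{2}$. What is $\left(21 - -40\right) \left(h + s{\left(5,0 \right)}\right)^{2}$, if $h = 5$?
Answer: $19764$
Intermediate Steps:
$O{\left(g \right)} = 8$ ($O{\left(g \right)} = 2^{2} \cdot 2 = 4 \cdot 2 = 8$)
$s{\left(f,A \right)} = 8 + A + f$ ($s{\left(f,A \right)} = \left(f + A\right) + 8 = \left(A + f\right) + 8 = 8 + A + f$)
$\left(21 - -40\right) \left(h + s{\left(5,0 \right)}\right)^{2} = \left(21 - -40\right) \left(5 + \left(8 + 0 + 5\right)\right)^{2} = \left(21 + 40\right) \left(5 + 13\right)^{2} = 61 \cdot 18^{2} = 61 \cdot 324 = 19764$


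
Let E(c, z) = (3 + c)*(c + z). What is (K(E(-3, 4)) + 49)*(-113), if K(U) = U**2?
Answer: -5537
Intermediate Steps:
(K(E(-3, 4)) + 49)*(-113) = (((-3)**2 + 3*(-3) + 3*4 - 3*4)**2 + 49)*(-113) = ((9 - 9 + 12 - 12)**2 + 49)*(-113) = (0**2 + 49)*(-113) = (0 + 49)*(-113) = 49*(-113) = -5537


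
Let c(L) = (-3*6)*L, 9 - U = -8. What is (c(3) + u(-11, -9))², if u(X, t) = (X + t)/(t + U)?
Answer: 12769/4 ≈ 3192.3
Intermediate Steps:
U = 17 (U = 9 - 1*(-8) = 9 + 8 = 17)
u(X, t) = (X + t)/(17 + t) (u(X, t) = (X + t)/(t + 17) = (X + t)/(17 + t))
c(L) = -18*L
(c(3) + u(-11, -9))² = (-18*3 + (-11 - 9)/(17 - 9))² = (-54 - 20/8)² = (-54 + (⅛)*(-20))² = (-54 - 5/2)² = (-113/2)² = 12769/4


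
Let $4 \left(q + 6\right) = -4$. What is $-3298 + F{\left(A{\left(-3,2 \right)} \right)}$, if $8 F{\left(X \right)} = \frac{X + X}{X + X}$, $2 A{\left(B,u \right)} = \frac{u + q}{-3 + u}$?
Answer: $- \frac{26383}{8} \approx -3297.9$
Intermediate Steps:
$q = -7$ ($q = -6 + \frac{1}{4} \left(-4\right) = -6 - 1 = -7$)
$A{\left(B,u \right)} = \frac{-7 + u}{2 \left(-3 + u\right)}$ ($A{\left(B,u \right)} = \frac{\left(u - 7\right) \frac{1}{-3 + u}}{2} = \frac{\left(-7 + u\right) \frac{1}{-3 + u}}{2} = \frac{\frac{1}{-3 + u} \left(-7 + u\right)}{2} = \frac{-7 + u}{2 \left(-3 + u\right)}$)
$F{\left(X \right)} = \frac{1}{8}$ ($F{\left(X \right)} = \frac{\left(X + X\right) \frac{1}{X + X}}{8} = \frac{2 X \frac{1}{2 X}}{8} = \frac{1}{8} \cdot 1 = \frac{1}{8}$)
$-3298 + F{\left(A{\left(-3,2 \right)} \right)} = -3298 + \frac{1}{8} = - \frac{26383}{8}$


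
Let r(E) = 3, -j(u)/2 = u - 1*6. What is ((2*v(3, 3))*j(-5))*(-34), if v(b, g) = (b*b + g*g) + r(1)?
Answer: -31416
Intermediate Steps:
j(u) = 12 - 2*u (j(u) = -2*(u - 1*6) = -2*(u - 6) = -2*(-6 + u) = 12 - 2*u)
v(b, g) = 3 + b**2 + g**2 (v(b, g) = (b*b + g*g) + 3 = (b**2 + g**2) + 3 = 3 + b**2 + g**2)
((2*v(3, 3))*j(-5))*(-34) = ((2*(3 + 3**2 + 3**2))*(12 - 2*(-5)))*(-34) = ((2*(3 + 9 + 9))*(12 + 10))*(-34) = ((2*21)*22)*(-34) = (42*22)*(-34) = 924*(-34) = -31416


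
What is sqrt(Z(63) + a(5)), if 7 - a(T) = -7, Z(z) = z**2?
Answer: sqrt(3983) ≈ 63.111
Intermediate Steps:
a(T) = 14 (a(T) = 7 - 1*(-7) = 7 + 7 = 14)
sqrt(Z(63) + a(5)) = sqrt(63**2 + 14) = sqrt(3969 + 14) = sqrt(3983)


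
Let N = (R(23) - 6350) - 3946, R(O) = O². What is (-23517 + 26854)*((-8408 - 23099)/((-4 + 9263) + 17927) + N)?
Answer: -886164272953/27186 ≈ -3.2596e+7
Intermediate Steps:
N = -9767 (N = (23² - 6350) - 3946 = (529 - 6350) - 3946 = -5821 - 3946 = -9767)
(-23517 + 26854)*((-8408 - 23099)/((-4 + 9263) + 17927) + N) = (-23517 + 26854)*((-8408 - 23099)/((-4 + 9263) + 17927) - 9767) = 3337*(-31507/(9259 + 17927) - 9767) = 3337*(-31507/27186 - 9767) = 3337*(-265557169/27186) = -886164272953/27186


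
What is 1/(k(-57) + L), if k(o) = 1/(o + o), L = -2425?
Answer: -114/276451 ≈ -0.00041237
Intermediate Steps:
k(o) = 1/(2*o)
1/(k(-57) + L) = 1/((½)/(-57) - 2425) = 1/((½)*(-1/57) - 2425) = 1/(-1/114 - 2425) = 1/(-276451/114) = -114/276451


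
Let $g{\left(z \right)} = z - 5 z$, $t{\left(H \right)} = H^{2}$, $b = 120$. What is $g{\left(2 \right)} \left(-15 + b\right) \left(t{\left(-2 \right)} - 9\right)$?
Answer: $4200$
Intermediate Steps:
$g{\left(z \right)} = - 4 z$
$g{\left(2 \right)} \left(-15 + b\right) \left(t{\left(-2 \right)} - 9\right) = \left(-4\right) 2 \left(-15 + 120\right) \left(\left(-2\right)^{2} - 9\right) = - 8 \cdot 105 \left(4 - 9\right) = - 8 \cdot 105 \left(-5\right) = \left(-8\right) \left(-525\right) = 4200$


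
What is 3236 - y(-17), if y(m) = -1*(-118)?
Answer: 3118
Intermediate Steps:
y(m) = 118
3236 - y(-17) = 3236 - 1*118 = 3236 - 118 = 3118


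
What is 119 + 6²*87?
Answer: 3251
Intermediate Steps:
119 + 6²*87 = 119 + 36*87 = 119 + 3132 = 3251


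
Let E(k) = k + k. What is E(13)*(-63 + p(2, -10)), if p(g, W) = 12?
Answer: -1326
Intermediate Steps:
E(k) = 2*k
E(13)*(-63 + p(2, -10)) = (2*13)*(-63 + 12) = 26*(-51) = -1326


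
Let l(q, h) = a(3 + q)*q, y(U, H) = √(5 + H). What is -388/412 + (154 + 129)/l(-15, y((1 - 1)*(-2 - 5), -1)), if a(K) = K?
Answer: 11689/18540 ≈ 0.63048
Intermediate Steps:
l(q, h) = q*(3 + q) (l(q, h) = (3 + q)*q = q*(3 + q))
-388/412 + (154 + 129)/l(-15, y((1 - 1)*(-2 - 5), -1)) = -388/412 + (154 + 129)/((-15*(3 - 15))) = -388*1/412 + 283/((-15*(-12))) = -97/103 + 283/180 = 11689/18540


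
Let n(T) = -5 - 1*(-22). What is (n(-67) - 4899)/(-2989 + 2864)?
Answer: 4882/125 ≈ 39.056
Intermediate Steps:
n(T) = 17 (n(T) = -5 + 22 = 17)
(n(-67) - 4899)/(-2989 + 2864) = (17 - 4899)/(-2989 + 2864) = -4882/(-125) = -4882*(-1/125) = 4882/125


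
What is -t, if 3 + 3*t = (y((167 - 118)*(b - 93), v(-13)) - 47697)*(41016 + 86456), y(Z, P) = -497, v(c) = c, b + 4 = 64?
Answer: 6143385571/3 ≈ 2.0478e+9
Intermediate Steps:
b = 60 (b = -4 + 64 = 60)
t = -6143385571/3 (t = -1 + ((-497 - 47697)*(41016 + 86456))/3 = -1 + (-48194*127472)/3 = -1 + (⅓)*(-6143385568) = -1 - 6143385568/3 = -6143385571/3 ≈ -2.0478e+9)
-t = -1*(-6143385571/3) = 6143385571/3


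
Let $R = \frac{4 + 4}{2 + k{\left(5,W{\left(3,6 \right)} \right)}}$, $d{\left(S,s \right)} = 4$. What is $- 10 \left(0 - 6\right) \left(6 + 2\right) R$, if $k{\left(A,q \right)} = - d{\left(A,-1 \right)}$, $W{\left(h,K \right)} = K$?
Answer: $-1920$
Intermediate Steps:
$k{\left(A,q \right)} = -4$ ($k{\left(A,q \right)} = \left(-1\right) 4 = -4$)
$R = -4$ ($R = \frac{4 + 4}{2 - 4} = \frac{8}{-2} = 8 \left(- \frac{1}{2}\right) = -4$)
$- 10 \left(0 - 6\right) \left(6 + 2\right) R = - 10 \left(0 - 6\right) \left(6 + 2\right) \left(-4\right) = - 10 \left(0 - 6\right) 8 \left(-4\right) = - 10 \left(\left(-6\right) 8\right) \left(-4\right) = \left(-10\right) \left(-48\right) \left(-4\right) = 480 \left(-4\right) = -1920$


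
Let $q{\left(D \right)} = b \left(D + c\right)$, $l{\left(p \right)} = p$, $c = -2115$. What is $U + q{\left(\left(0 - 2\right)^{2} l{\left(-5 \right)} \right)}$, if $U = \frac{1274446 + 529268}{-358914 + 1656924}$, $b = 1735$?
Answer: $- \frac{801353214756}{216335} \approx -3.7042 \cdot 10^{6}$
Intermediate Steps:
$U = \frac{300619}{216335}$ ($U = \frac{1803714}{1298010} = 1803714 \cdot \frac{1}{1298010} = \frac{300619}{216335} \approx 1.3896$)
$q{\left(D \right)} = -3669525 + 1735 D$ ($q{\left(D \right)} = 1735 \left(D - 2115\right) = 1735 \left(-2115 + D\right) = -3669525 + 1735 D$)
$U + q{\left(\left(0 - 2\right)^{2} l{\left(-5 \right)} \right)} = \frac{300619}{216335} - \left(3669525 - 1735 \left(0 - 2\right)^{2} \left(-5\right)\right) = \frac{300619}{216335} - \left(3669525 - 1735 \left(-2\right)^{2} \left(-5\right)\right) = \frac{300619}{216335} - \left(3669525 - 1735 \cdot 4 \left(-5\right)\right) = \frac{300619}{216335} + \left(-3669525 + 1735 \left(-20\right)\right) = \frac{300619}{216335} - 3704225 = - \frac{801353214756}{216335}$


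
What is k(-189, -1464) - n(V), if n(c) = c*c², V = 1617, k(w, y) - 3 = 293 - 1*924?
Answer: -4227952741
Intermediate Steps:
k(w, y) = -628 (k(w, y) = 3 + (293 - 1*924) = 3 + (293 - 924) = 3 - 631 = -628)
n(c) = c³
k(-189, -1464) - n(V) = -628 - 1*1617³ = -628 - 1*4227952113 = -628 - 4227952113 = -4227952741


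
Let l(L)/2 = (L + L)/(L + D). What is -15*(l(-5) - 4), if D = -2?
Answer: 120/7 ≈ 17.143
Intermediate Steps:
l(L) = 4*L/(-2 + L) (l(L) = 2*((L + L)/(L - 2)) = 2*((2*L)/(-2 + L)) = 2*(2*L/(-2 + L)) = 4*L/(-2 + L))
-15*(l(-5) - 4) = -15*(4*(-5)/(-2 - 5) - 4) = -15*(4*(-5)/(-7) - 4) = -15*(4*(-5)*(-1/7) - 4) = -15*(20/7 - 4) = -15*(-8/7) = 120/7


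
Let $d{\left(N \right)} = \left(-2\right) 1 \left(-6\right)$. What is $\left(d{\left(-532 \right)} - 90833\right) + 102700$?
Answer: $11879$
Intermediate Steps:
$d{\left(N \right)} = 12$ ($d{\left(N \right)} = \left(-2\right) \left(-6\right) = 12$)
$\left(d{\left(-532 \right)} - 90833\right) + 102700 = \left(12 - 90833\right) + 102700 = -90821 + 102700 = 11879$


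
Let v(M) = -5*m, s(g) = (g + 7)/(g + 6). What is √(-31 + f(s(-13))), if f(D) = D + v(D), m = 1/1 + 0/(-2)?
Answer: I*√1722/7 ≈ 5.9281*I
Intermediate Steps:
s(g) = (7 + g)/(6 + g)
m = 1 (m = 1*1 + 0*(-½) = 1 + 0 = 1)
v(M) = -5 (v(M) = -5*1 = -5)
f(D) = -5 + D (f(D) = D - 5 = -5 + D)
√(-31 + f(s(-13))) = √(-31 + (-5 + (7 - 13)/(6 - 13))) = √(-31 + (-5 - 6/(-7))) = √(-31 + (-5 - ⅐*(-6))) = √(-31 + (-5 + 6/7)) = √(-31 - 29/7) = √(-246/7) = I*√1722/7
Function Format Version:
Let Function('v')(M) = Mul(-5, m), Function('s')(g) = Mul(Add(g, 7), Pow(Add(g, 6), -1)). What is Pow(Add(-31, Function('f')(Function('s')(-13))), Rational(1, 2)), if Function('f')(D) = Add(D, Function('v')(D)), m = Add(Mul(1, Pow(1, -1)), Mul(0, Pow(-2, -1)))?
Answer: Mul(Rational(1, 7), I, Pow(1722, Rational(1, 2))) ≈ Mul(5.9281, I)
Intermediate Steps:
Function('s')(g) = Mul(Pow(Add(6, g), -1), Add(7, g)) (Function('s')(g) = Mul(Add(7, g), Pow(Add(6, g), -1)) = Mul(Pow(Add(6, g), -1), Add(7, g)))
m = 1 (m = Add(Mul(1, 1), Mul(0, Rational(-1, 2))) = Add(1, 0) = 1)
Function('v')(M) = -5 (Function('v')(M) = Mul(-5, 1) = -5)
Function('f')(D) = Add(-5, D) (Function('f')(D) = Add(D, -5) = Add(-5, D))
Pow(Add(-31, Function('f')(Function('s')(-13))), Rational(1, 2)) = Pow(Add(-31, Add(-5, Mul(Pow(Add(6, -13), -1), Add(7, -13)))), Rational(1, 2)) = Pow(Add(-31, Add(-5, Mul(Pow(-7, -1), -6))), Rational(1, 2)) = Pow(Add(-31, Add(-5, Mul(Rational(-1, 7), -6))), Rational(1, 2)) = Pow(Add(-31, Add(-5, Rational(6, 7))), Rational(1, 2)) = Pow(Add(-31, Rational(-29, 7)), Rational(1, 2)) = Pow(Rational(-246, 7), Rational(1, 2)) = Mul(Rational(1, 7), I, Pow(1722, Rational(1, 2)))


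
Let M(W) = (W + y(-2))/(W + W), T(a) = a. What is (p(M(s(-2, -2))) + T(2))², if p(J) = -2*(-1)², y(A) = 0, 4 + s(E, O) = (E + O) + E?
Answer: 0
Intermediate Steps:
s(E, O) = -4 + O + 2*E (s(E, O) = -4 + ((E + O) + E) = -4 + (O + 2*E) = -4 + O + 2*E)
M(W) = ½ (M(W) = (W + 0)/(W + W) = W/((2*W)) = W*(1/(2*W)) = ½)
p(J) = -2 (p(J) = -2*1 = -2)
(p(M(s(-2, -2))) + T(2))² = (-2 + 2)² = 0² = 0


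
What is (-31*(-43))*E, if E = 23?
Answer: 30659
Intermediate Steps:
(-31*(-43))*E = -31*(-43)*23 = 1333*23 = 30659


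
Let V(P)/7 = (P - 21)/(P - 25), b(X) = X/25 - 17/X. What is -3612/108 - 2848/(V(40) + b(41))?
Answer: -88159333/279297 ≈ -315.65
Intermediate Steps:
b(X) = -17/X + X/25 (b(X) = X*(1/25) - 17/X = X/25 - 17/X = -17/X + X/25)
V(P) = 7*(-21 + P)/(-25 + P) (V(P) = 7*((P - 21)/(P - 25)) = 7*((-21 + P)/(-25 + P)) = 7*(-21 + P)/(-25 + P))
-3612/108 - 2848/(V(40) + b(41)) = -3612/108 - 2848/(7*(-21 + 40)/(-25 + 40) + (-17/41 + (1/25)*41)) = -3612*1/108 - 2848/(7*19/15 + (-17*1/41 + 41/25)) = -301/9 - 2848/(7*(1/15)*19 + (-17/41 + 41/25)) = -301/9 - 2848/(133/15 + 1256/1025) = -301/9 - 2848/31033/3075 = -301/9 - 2848*3075/31033 = -301/9 - 8757600/31033 = -88159333/279297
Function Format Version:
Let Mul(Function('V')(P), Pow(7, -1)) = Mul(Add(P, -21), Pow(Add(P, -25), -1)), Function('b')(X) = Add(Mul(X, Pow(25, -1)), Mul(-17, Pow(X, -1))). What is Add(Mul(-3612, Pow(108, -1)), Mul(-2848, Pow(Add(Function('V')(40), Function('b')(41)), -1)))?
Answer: Rational(-88159333, 279297) ≈ -315.65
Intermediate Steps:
Function('b')(X) = Add(Mul(-17, Pow(X, -1)), Mul(Rational(1, 25), X)) (Function('b')(X) = Add(Mul(X, Rational(1, 25)), Mul(-17, Pow(X, -1))) = Add(Mul(Rational(1, 25), X), Mul(-17, Pow(X, -1))) = Add(Mul(-17, Pow(X, -1)), Mul(Rational(1, 25), X)))
Function('V')(P) = Mul(7, Pow(Add(-25, P), -1), Add(-21, P)) (Function('V')(P) = Mul(7, Mul(Add(P, -21), Pow(Add(P, -25), -1))) = Mul(7, Mul(Add(-21, P), Pow(Add(-25, P), -1))) = Mul(7, Mul(Pow(Add(-25, P), -1), Add(-21, P))) = Mul(7, Pow(Add(-25, P), -1), Add(-21, P)))
Add(Mul(-3612, Pow(108, -1)), Mul(-2848, Pow(Add(Function('V')(40), Function('b')(41)), -1))) = Add(Mul(-3612, Pow(108, -1)), Mul(-2848, Pow(Add(Mul(7, Pow(Add(-25, 40), -1), Add(-21, 40)), Add(Mul(-17, Pow(41, -1)), Mul(Rational(1, 25), 41))), -1))) = Add(Mul(-3612, Rational(1, 108)), Mul(-2848, Pow(Add(Mul(7, Pow(15, -1), 19), Add(Mul(-17, Rational(1, 41)), Rational(41, 25))), -1))) = Add(Rational(-301, 9), Mul(-2848, Pow(Add(Mul(7, Rational(1, 15), 19), Add(Rational(-17, 41), Rational(41, 25))), -1))) = Add(Rational(-301, 9), Mul(-2848, Pow(Add(Rational(133, 15), Rational(1256, 1025)), -1))) = Add(Rational(-301, 9), Mul(-2848, Pow(Rational(31033, 3075), -1))) = Add(Rational(-301, 9), Mul(-2848, Rational(3075, 31033))) = Add(Rational(-301, 9), Rational(-8757600, 31033)) = Rational(-88159333, 279297)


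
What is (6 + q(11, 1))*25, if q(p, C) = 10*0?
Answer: 150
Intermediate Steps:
q(p, C) = 0
(6 + q(11, 1))*25 = (6 + 0)*25 = 6*25 = 150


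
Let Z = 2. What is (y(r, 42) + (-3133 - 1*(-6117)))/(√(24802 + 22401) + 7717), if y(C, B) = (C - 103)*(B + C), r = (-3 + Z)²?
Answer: -5409617/29752443 + 701*√47203/29752443 ≈ -0.17670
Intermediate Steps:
r = 1 (r = (-3 + 2)² = (-1)² = 1)
y(C, B) = (-103 + C)*(B + C)
(y(r, 42) + (-3133 - 1*(-6117)))/(√(24802 + 22401) + 7717) = ((1² - 103*42 - 103*1 + 42*1) + (-3133 - 1*(-6117)))/(√(24802 + 22401) + 7717) = ((1 - 4326 - 103 + 42) + (-3133 + 6117))/(√47203 + 7717) = (-4386 + 2984)/(7717 + √47203) = -1402/(7717 + √47203)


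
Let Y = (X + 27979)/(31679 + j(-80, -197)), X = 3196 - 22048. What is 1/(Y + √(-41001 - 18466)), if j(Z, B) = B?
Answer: 287336214/58938797741437 - 991116324*I*√59467/58938797741437 ≈ 4.8752e-6 - 0.0041007*I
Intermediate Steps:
X = -18852
Y = 9127/31482 (Y = (-18852 + 27979)/(31679 - 197) = 9127/31482 ≈ 0.28991)
1/(Y + √(-41001 - 18466)) = 1/(9127/31482 + √(-41001 - 18466)) = 1/(9127/31482 + √(-59467)) = 1/(9127/31482 + I*√59467)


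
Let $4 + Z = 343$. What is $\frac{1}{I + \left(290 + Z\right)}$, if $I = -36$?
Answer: $\frac{1}{593} \approx 0.0016863$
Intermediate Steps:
$Z = 339$ ($Z = -4 + 343 = 339$)
$\frac{1}{I + \left(290 + Z\right)} = \frac{1}{-36 + \left(290 + 339\right)} = \frac{1}{-36 + 629} = \frac{1}{593}$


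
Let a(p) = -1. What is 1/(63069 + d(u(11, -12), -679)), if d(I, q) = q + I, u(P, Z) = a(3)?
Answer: 1/62389 ≈ 1.6028e-5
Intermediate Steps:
u(P, Z) = -1
d(I, q) = I + q
1/(63069 + d(u(11, -12), -679)) = 1/(63069 + (-1 - 679)) = 1/(63069 - 680) = 1/62389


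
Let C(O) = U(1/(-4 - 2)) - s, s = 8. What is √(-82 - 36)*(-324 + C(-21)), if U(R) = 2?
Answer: -330*I*√118 ≈ -3584.7*I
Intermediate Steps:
C(O) = -6 (C(O) = 2 - 1*8 = 2 - 8 = -6)
√(-82 - 36)*(-324 + C(-21)) = √(-82 - 36)*(-324 - 6) = √(-118)*(-330) = (I*√118)*(-330) = -330*I*√118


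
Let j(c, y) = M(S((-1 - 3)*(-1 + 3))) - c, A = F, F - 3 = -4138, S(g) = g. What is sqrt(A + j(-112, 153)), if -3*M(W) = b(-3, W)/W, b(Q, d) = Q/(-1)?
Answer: I*sqrt(64366)/4 ≈ 63.426*I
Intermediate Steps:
b(Q, d) = -Q (b(Q, d) = Q*(-1) = -Q)
F = -4135 (F = 3 - 4138 = -4135)
A = -4135
M(W) = -1/W (M(W) = -(-1*(-3))/(3*W) = -1/W)
j(c, y) = 1/8 - c (j(c, y) = -1/((-1 - 3)*(-1 + 3)) - c = -1/((-4*2)) - c = -1/(-8) - c = -1*(-1/8) - c = 1/8 - c)
sqrt(A + j(-112, 153)) = sqrt(-4135 + (1/8 - 1*(-112))) = sqrt(-4135 + (1/8 + 112)) = sqrt(-4135 + 897/8) = sqrt(-32183/8) = I*sqrt(64366)/4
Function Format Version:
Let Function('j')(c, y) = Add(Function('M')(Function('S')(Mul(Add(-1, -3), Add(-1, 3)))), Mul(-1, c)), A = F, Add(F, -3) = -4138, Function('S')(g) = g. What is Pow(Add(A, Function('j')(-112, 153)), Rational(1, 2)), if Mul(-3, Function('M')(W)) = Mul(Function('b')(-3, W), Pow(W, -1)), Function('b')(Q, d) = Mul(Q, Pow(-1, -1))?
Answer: Mul(Rational(1, 4), I, Pow(64366, Rational(1, 2))) ≈ Mul(63.426, I)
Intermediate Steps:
Function('b')(Q, d) = Mul(-1, Q) (Function('b')(Q, d) = Mul(Q, -1) = Mul(-1, Q))
F = -4135 (F = Add(3, -4138) = -4135)
A = -4135
Function('M')(W) = Mul(-1, Pow(W, -1)) (Function('M')(W) = Mul(Rational(-1, 3), Mul(Mul(-1, -3), Pow(W, -1))) = Mul(Rational(-1, 3), Mul(3, Pow(W, -1))) = Mul(-1, Pow(W, -1)))
Function('j')(c, y) = Add(Rational(1, 8), Mul(-1, c)) (Function('j')(c, y) = Add(Mul(-1, Pow(Mul(Add(-1, -3), Add(-1, 3)), -1)), Mul(-1, c)) = Add(Mul(-1, Pow(Mul(-4, 2), -1)), Mul(-1, c)) = Add(Mul(-1, Pow(-8, -1)), Mul(-1, c)) = Add(Mul(-1, Rational(-1, 8)), Mul(-1, c)) = Add(Rational(1, 8), Mul(-1, c)))
Pow(Add(A, Function('j')(-112, 153)), Rational(1, 2)) = Pow(Add(-4135, Add(Rational(1, 8), Mul(-1, -112))), Rational(1, 2)) = Pow(Add(-4135, Add(Rational(1, 8), 112)), Rational(1, 2)) = Pow(Add(-4135, Rational(897, 8)), Rational(1, 2)) = Pow(Rational(-32183, 8), Rational(1, 2)) = Mul(Rational(1, 4), I, Pow(64366, Rational(1, 2)))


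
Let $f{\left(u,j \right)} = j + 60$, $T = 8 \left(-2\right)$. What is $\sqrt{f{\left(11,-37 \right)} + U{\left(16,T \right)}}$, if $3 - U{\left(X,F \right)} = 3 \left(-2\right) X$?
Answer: $\sqrt{122} \approx 11.045$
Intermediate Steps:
$T = -16$
$U{\left(X,F \right)} = 3 + 6 X$ ($U{\left(X,F \right)} = 3 - 3 \left(-2\right) X = 3 - - 6 X = 3 + 6 X$)
$f{\left(u,j \right)} = 60 + j$
$\sqrt{f{\left(11,-37 \right)} + U{\left(16,T \right)}} = \sqrt{\left(60 - 37\right) + \left(3 + 6 \cdot 16\right)} = \sqrt{23 + \left(3 + 96\right)} = \sqrt{23 + 99} = \sqrt{122}$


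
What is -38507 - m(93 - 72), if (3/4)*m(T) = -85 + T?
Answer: -115265/3 ≈ -38422.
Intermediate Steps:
m(T) = -340/3 + 4*T/3 (m(T) = 4*(-85 + T)/3 = -340/3 + 4*T/3)
-38507 - m(93 - 72) = -38507 - (-340/3 + 4*(93 - 72)/3) = -38507 - (-340/3 + (4/3)*21) = -38507 - (-340/3 + 28) = -38507 - 1*(-256/3) = -38507 + 256/3 = -115265/3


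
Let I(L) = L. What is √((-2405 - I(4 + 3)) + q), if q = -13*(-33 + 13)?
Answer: 2*I*√538 ≈ 46.39*I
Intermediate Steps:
q = 260 (q = -13*(-20) = 260)
√((-2405 - I(4 + 3)) + q) = √((-2405 - (4 + 3)) + 260) = √((-2405 - 1*7) + 260) = √((-2405 - 7) + 260) = √(-2412 + 260) = √(-2152) = 2*I*√538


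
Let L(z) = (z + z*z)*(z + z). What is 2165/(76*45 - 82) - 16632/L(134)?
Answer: 48336399/74921410 ≈ 0.64516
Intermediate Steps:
L(z) = 2*z*(z + z²) (L(z) = (z + z²)*(2*z) = 2*z*(z + z²))
2165/(76*45 - 82) - 16632/L(134) = 2165/(76*45 - 82) - 16632*1/(35912*(1 + 134)) = 2165/(3420 - 82) - 16632/(2*17956*135) = 2165/3338 - 16632/4848120 = 2165*(1/3338) - 16632*1/4848120 = 2165/3338 - 77/22445 = 48336399/74921410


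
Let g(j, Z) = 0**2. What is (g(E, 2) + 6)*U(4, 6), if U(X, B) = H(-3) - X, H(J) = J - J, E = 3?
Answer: -24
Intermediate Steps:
H(J) = 0
g(j, Z) = 0
U(X, B) = -X (U(X, B) = 0 - X = -X)
(g(E, 2) + 6)*U(4, 6) = (0 + 6)*(-1*4) = 6*(-4) = -24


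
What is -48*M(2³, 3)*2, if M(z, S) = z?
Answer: -768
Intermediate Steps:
-48*M(2³, 3)*2 = -48*2³*2 = -384*2 = -48*16 = -768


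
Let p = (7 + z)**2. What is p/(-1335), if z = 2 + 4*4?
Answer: -125/267 ≈ -0.46816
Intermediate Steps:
z = 18 (z = 2 + 16 = 18)
p = 625 (p = (7 + 18)**2 = 25**2 = 625)
p/(-1335) = 625/(-1335) = 625*(-1/1335) = -125/267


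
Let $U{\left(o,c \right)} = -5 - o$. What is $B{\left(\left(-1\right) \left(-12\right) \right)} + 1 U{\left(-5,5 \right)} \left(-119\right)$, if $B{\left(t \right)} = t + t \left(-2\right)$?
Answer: $-12$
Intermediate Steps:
$B{\left(t \right)} = - t$ ($B{\left(t \right)} = t - 2 t = - t$)
$B{\left(\left(-1\right) \left(-12\right) \right)} + 1 U{\left(-5,5 \right)} \left(-119\right) = - \left(-1\right) \left(-12\right) + 1 \left(-5 - -5\right) \left(-119\right) = \left(-1\right) 12 + 1 \left(-5 + 5\right) \left(-119\right) = -12 + 1 \cdot 0 \left(-119\right) = -12 + 0 \left(-119\right) = -12 + 0 = -12$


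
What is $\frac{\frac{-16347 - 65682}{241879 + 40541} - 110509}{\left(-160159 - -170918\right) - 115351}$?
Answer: $\frac{10403344603}{9846290880} \approx 1.0566$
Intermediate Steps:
$\frac{\frac{-16347 - 65682}{241879 + 40541} - 110509}{\left(-160159 - -170918\right) - 115351} = \frac{- \frac{82029}{282420} - 110509}{\left(-160159 + 170918\right) - 115351} = \frac{\left(-82029\right) \frac{1}{282420} - 110509}{10759 - 115351} = \frac{- \frac{27343}{94140} - 110509}{-104592} = \left(- \frac{10403344603}{94140}\right) \left(- \frac{1}{104592}\right) = \frac{10403344603}{9846290880}$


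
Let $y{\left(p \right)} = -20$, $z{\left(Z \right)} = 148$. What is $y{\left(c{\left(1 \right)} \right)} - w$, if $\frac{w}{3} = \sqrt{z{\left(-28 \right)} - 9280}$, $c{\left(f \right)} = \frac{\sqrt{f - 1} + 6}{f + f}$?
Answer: $-20 - 6 i \sqrt{2283} \approx -20.0 - 286.68 i$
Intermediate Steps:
$c{\left(f \right)} = \frac{6 + \sqrt{-1 + f}}{2 f}$ ($c{\left(f \right)} = \frac{\sqrt{-1 + f} + 6}{2 f} = \left(6 + \sqrt{-1 + f}\right) \frac{1}{2 f} = \frac{6 + \sqrt{-1 + f}}{2 f}$)
$w = 6 i \sqrt{2283}$ ($w = 3 \sqrt{148 - 9280} = 3 \sqrt{-9132} = 3 \cdot 2 i \sqrt{2283} = 6 i \sqrt{2283} \approx 286.68 i$)
$y{\left(c{\left(1 \right)} \right)} - w = -20 - 6 i \sqrt{2283}$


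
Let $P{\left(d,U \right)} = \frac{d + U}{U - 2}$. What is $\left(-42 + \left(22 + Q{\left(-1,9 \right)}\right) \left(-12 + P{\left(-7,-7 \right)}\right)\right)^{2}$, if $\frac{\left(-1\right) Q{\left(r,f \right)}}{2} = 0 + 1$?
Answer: $\frac{5098564}{81} \approx 62945.0$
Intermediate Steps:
$P{\left(d,U \right)} = \frac{U + d}{-2 + U}$
$Q{\left(r,f \right)} = -2$ ($Q{\left(r,f \right)} = - 2 \left(0 + 1\right) = \left(-2\right) 1 = -2$)
$\left(-42 + \left(22 + Q{\left(-1,9 \right)}\right) \left(-12 + P{\left(-7,-7 \right)}\right)\right)^{2} = \left(-42 + \left(22 - 2\right) \left(-12 + \frac{-7 - 7}{-2 - 7}\right)\right)^{2} = \left(-42 + 20 \left(-12 + \frac{1}{-9} \left(-14\right)\right)\right)^{2} = \left(-42 + 20 \left(-12 - - \frac{14}{9}\right)\right)^{2} = \left(-42 + 20 \left(-12 + \frac{14}{9}\right)\right)^{2} = \left(-42 + 20 \left(- \frac{94}{9}\right)\right)^{2} = \left(-42 - \frac{1880}{9}\right)^{2} = \left(- \frac{2258}{9}\right)^{2} = \frac{5098564}{81}$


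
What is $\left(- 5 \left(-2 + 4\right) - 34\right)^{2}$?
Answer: $1936$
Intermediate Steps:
$\left(- 5 \left(-2 + 4\right) - 34\right)^{2} = \left(\left(-5\right) 2 - 34\right)^{2} = \left(-10 - 34\right)^{2} = \left(-44\right)^{2} = 1936$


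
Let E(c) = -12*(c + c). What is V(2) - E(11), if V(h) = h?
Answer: 266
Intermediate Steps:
E(c) = -24*c
V(2) - E(11) = 2 - (-24)*11 = 2 - 1*(-264) = 2 + 264 = 266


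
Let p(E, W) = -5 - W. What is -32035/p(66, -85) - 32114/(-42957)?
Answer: -274711675/687312 ≈ -399.69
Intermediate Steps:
-32035/p(66, -85) - 32114/(-42957) = -32035/(-5 - 1*(-85)) - 32114/(-42957) = -32035/(-5 + 85) - 32114*(-1/42957) = -32035/80 + 32114/42957 = -32035*1/80 + 32114/42957 = -6407/16 + 32114/42957 = -274711675/687312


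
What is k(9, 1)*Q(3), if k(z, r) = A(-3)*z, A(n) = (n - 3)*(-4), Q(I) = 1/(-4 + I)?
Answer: -216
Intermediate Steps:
A(n) = 12 - 4*n (A(n) = (-3 + n)*(-4) = 12 - 4*n)
k(z, r) = 24*z (k(z, r) = (12 - 4*(-3))*z = (12 + 12)*z = 24*z)
k(9, 1)*Q(3) = (24*9)/(-4 + 3) = 216/(-1) = 216*(-1) = -216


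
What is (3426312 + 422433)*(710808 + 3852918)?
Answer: 17564617623870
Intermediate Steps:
(3426312 + 422433)*(710808 + 3852918) = 3848745*4563726 = 17564617623870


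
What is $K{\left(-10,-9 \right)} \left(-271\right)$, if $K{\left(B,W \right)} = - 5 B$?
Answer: $-13550$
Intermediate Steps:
$K{\left(-10,-9 \right)} \left(-271\right) = \left(-5\right) \left(-10\right) \left(-271\right) = 50 \left(-271\right) = -13550$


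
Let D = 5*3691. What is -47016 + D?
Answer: -28561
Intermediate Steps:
D = 18455
-47016 + D = -47016 + 18455 = -28561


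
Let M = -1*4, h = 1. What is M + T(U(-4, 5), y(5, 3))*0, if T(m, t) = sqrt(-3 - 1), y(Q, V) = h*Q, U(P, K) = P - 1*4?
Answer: -4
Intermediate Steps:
U(P, K) = -4 + P (U(P, K) = P - 4 = -4 + P)
y(Q, V) = Q (y(Q, V) = 1*Q = Q)
T(m, t) = 2*I (T(m, t) = sqrt(-4) = 2*I)
M = -4
M + T(U(-4, 5), y(5, 3))*0 = -4 + (2*I)*0 = -4 + 0 = -4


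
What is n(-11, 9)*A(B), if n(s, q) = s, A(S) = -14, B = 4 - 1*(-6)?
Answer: 154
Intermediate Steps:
B = 10 (B = 4 + 6 = 10)
n(-11, 9)*A(B) = -11*(-14) = 154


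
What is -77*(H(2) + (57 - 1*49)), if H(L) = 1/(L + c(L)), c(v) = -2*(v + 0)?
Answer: -1155/2 ≈ -577.50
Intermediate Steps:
c(v) = -2*v
H(L) = -1/L (H(L) = 1/(L - 2*L) = 1/(-L) = -1/L)
-77*(H(2) + (57 - 1*49)) = -77*(-1/2 + (57 - 1*49)) = -77*(-1*½ + (57 - 49)) = -77*(-½ + 8) = -77*15/2 = -1155/2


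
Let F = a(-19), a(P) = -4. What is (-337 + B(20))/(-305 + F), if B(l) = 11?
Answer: 326/309 ≈ 1.0550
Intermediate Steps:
F = -4
(-337 + B(20))/(-305 + F) = (-337 + 11)/(-305 - 4) = -326/(-309) = -326*(-1/309) = 326/309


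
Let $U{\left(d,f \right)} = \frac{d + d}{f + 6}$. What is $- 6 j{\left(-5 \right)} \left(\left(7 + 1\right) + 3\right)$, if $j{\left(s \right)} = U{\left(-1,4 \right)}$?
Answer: $\frac{66}{5} \approx 13.2$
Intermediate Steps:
$U{\left(d,f \right)} = \frac{2 d}{6 + f}$
$j{\left(s \right)} = - \frac{1}{5}$ ($j{\left(s \right)} = 2 \left(-1\right) \frac{1}{6 + 4} = 2 \left(-1\right) \frac{1}{10} = - \frac{1}{5}$)
$- 6 j{\left(-5 \right)} \left(\left(7 + 1\right) + 3\right) = \left(-6\right) \left(- \frac{1}{5}\right) \left(\left(7 + 1\right) + 3\right) = \frac{6 \left(8 + 3\right)}{5} = \frac{6}{5} \cdot 11 = \frac{66}{5}$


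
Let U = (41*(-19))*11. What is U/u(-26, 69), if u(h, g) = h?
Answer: 8569/26 ≈ 329.58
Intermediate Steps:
U = -8569 (U = -779*11 = -8569)
U/u(-26, 69) = -8569/(-26) = -8569*(-1/26) = 8569/26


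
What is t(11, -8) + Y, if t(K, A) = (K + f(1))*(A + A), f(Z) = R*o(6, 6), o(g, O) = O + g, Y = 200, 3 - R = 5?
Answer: 408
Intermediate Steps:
R = -2 (R = 3 - 1*5 = 3 - 5 = -2)
f(Z) = -24 (f(Z) = -2*(6 + 6) = -2*12 = -24)
t(K, A) = 2*A*(-24 + K) (t(K, A) = (K - 24)*(A + A) = (-24 + K)*(2*A) = 2*A*(-24 + K))
t(11, -8) + Y = 2*(-8)*(-24 + 11) + 200 = 2*(-8)*(-13) + 200 = 208 + 200 = 408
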